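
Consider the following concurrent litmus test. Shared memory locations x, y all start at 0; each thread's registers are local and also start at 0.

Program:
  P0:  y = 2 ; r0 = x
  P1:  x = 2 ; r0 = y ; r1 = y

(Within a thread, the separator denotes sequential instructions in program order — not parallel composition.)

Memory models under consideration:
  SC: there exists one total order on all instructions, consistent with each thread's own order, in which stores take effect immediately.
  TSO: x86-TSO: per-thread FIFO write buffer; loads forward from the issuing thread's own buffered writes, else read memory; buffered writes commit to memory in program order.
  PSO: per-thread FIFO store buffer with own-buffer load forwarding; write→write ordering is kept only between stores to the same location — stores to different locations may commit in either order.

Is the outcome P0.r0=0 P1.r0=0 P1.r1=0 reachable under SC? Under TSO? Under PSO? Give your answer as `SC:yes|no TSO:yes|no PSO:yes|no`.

outcome vector order: (P0.r0,P1.r0,P1.r1)
under SC → 022, 200, 202, 222
under TSO → 000, 002, 022, 200, 202, 222
under PSO → 000, 002, 022, 200, 202, 222
target 000 ∈ {TSO,PSO}

SC:no TSO:yes PSO:yes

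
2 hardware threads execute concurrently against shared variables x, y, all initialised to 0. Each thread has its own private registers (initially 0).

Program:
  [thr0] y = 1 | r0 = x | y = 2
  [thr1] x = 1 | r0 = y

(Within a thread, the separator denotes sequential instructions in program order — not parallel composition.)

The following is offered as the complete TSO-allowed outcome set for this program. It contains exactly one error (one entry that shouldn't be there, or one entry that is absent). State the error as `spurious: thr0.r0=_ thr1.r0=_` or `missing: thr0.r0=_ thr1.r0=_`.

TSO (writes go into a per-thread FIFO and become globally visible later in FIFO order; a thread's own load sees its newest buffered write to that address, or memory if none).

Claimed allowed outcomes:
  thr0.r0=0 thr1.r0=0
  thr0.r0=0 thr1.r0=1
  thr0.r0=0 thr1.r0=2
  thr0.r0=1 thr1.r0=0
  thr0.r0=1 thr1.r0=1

missing: thr0.r0=1 thr1.r0=2

outcome vector order: (thr0.r0,thr1.r0)
under TSO → <0 0> <0 1> <0 2> <1 0> <1 1> <1 2>
TSO∖claimed = {<1 2>}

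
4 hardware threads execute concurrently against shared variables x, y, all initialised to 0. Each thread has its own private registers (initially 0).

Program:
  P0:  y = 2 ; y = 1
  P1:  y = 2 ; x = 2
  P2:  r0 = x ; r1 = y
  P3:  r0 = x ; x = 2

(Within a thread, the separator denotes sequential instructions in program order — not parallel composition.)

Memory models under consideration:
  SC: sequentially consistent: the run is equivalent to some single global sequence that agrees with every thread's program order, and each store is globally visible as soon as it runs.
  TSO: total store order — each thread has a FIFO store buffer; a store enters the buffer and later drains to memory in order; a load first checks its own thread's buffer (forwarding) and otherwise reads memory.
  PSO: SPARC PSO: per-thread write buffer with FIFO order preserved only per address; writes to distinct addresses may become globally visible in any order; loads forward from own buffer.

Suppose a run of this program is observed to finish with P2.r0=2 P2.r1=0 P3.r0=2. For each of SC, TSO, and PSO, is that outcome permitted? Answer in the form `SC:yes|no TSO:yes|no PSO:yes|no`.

outcome vector order: (P2.r0,P2.r1,P3.r0)
[SC] allowed = {<0 0 0>, <0 0 2>, <0 1 0>, <0 1 2>, <0 2 0>, <0 2 2>, <2 0 0>, <2 1 0>, <2 1 2>, <2 2 0>, <2 2 2>}
[TSO] allowed = {<0 0 0>, <0 0 2>, <0 1 0>, <0 1 2>, <0 2 0>, <0 2 2>, <2 0 0>, <2 1 0>, <2 1 2>, <2 2 0>, <2 2 2>}
[PSO] allowed = {<0 0 0>, <0 0 2>, <0 1 0>, <0 1 2>, <0 2 0>, <0 2 2>, <2 0 0>, <2 0 2>, <2 1 0>, <2 1 2>, <2 2 0>, <2 2 2>}
target <2 0 2> ∈ {PSO}

SC:no TSO:no PSO:yes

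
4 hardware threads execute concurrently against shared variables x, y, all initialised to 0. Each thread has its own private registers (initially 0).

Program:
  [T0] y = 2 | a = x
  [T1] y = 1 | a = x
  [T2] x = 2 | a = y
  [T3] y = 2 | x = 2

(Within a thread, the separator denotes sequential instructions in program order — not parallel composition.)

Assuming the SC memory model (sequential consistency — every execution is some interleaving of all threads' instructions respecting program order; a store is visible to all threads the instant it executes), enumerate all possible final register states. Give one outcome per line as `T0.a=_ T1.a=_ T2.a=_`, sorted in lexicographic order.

T0.a=0 T1.a=0 T2.a=1
T0.a=0 T1.a=0 T2.a=2
T0.a=0 T1.a=2 T2.a=1
T0.a=0 T1.a=2 T2.a=2
T0.a=2 T1.a=0 T2.a=1
T0.a=2 T1.a=0 T2.a=2
T0.a=2 T1.a=2 T2.a=0
T0.a=2 T1.a=2 T2.a=1
T0.a=2 T1.a=2 T2.a=2

outcome vector order: (T0.a,T1.a,T2.a)
|SC outcomes| = 9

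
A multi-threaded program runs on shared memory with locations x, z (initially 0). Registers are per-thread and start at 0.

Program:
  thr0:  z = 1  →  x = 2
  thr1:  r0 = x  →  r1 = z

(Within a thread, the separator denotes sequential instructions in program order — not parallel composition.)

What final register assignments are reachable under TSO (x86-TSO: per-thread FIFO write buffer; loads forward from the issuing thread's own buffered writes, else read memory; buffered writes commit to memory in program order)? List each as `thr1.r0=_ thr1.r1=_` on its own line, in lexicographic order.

thr1.r0=0 thr1.r1=0
thr1.r0=0 thr1.r1=1
thr1.r0=2 thr1.r1=1

outcome vector order: (thr1.r0,thr1.r1)
|TSO outcomes| = 3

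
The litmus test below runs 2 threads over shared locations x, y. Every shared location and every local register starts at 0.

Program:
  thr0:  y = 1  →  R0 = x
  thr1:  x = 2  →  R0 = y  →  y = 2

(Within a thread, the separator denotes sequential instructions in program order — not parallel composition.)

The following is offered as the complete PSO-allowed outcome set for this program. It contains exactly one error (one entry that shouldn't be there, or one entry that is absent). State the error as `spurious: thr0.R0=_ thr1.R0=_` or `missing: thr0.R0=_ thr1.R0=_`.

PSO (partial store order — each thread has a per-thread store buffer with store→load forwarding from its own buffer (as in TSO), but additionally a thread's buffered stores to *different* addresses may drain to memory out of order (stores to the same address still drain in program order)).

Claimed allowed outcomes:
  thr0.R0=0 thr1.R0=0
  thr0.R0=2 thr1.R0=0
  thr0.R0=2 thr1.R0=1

outcome vector order: (thr0.R0,thr1.R0)
[PSO] allowed = {0/0; 0/1; 2/0; 2/1}
PSO∖claimed = {0/1}

missing: thr0.R0=0 thr1.R0=1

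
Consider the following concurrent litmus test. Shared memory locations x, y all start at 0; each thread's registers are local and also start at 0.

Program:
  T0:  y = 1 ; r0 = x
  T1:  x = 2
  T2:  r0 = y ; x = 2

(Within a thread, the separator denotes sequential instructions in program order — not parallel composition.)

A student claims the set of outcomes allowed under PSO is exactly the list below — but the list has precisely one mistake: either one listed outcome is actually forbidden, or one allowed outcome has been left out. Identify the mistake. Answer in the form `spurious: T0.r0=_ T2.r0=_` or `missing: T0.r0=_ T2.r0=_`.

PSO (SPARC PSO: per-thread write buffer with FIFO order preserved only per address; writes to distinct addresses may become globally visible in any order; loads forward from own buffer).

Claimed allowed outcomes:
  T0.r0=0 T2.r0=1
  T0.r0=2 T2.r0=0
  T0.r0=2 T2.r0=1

missing: T0.r0=0 T2.r0=0

outcome vector order: (T0.r0,T2.r0)
[PSO] allowed = {00, 01, 20, 21}
PSO∖claimed = {00}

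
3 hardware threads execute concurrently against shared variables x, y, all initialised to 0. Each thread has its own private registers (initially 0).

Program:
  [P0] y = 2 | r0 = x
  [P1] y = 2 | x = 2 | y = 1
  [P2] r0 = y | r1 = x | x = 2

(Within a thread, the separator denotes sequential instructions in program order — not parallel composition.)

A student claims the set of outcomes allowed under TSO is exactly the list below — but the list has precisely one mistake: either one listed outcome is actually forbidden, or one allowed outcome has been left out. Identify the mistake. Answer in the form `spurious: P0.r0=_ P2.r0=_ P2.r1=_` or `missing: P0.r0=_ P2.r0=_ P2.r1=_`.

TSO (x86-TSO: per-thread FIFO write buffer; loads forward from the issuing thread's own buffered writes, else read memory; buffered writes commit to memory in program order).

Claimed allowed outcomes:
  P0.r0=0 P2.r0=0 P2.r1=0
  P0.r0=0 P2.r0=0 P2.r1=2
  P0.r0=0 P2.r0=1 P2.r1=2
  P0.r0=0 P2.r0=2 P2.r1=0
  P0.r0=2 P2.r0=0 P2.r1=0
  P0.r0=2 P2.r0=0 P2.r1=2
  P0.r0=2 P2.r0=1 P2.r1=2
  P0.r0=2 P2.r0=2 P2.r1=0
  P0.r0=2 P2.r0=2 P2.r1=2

missing: P0.r0=0 P2.r0=2 P2.r1=2

outcome vector order: (P0.r0,P2.r0,P2.r1)
[TSO] allowed = {000, 002, 012, 020, 022, 200, 202, 212, 220, 222}
TSO∖claimed = {022}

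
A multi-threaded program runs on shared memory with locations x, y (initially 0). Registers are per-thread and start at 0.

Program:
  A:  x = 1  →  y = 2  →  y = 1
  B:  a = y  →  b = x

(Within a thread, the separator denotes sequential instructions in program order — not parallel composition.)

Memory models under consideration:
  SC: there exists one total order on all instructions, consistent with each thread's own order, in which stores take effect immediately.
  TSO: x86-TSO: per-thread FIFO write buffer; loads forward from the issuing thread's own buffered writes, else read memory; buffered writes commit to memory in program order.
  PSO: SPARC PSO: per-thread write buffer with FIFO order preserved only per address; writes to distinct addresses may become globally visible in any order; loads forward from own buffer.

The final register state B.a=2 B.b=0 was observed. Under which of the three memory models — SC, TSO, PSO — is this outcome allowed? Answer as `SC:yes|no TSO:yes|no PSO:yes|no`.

outcome vector order: (B.a,B.b)
[SC] allowed = {00 01 11 21}
[TSO] allowed = {00 01 11 21}
[PSO] allowed = {00 01 10 11 20 21}
target 20 ∈ {PSO}

SC:no TSO:no PSO:yes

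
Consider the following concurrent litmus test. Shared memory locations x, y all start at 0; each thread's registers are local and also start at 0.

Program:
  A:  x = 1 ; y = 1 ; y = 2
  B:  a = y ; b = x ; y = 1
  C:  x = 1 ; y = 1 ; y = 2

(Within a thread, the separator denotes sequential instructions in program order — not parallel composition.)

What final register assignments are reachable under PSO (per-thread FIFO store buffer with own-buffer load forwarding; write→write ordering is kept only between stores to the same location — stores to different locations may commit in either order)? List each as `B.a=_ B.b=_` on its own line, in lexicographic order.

outcome vector order: (B.a,B.b)
|PSO outcomes| = 6

B.a=0 B.b=0
B.a=0 B.b=1
B.a=1 B.b=0
B.a=1 B.b=1
B.a=2 B.b=0
B.a=2 B.b=1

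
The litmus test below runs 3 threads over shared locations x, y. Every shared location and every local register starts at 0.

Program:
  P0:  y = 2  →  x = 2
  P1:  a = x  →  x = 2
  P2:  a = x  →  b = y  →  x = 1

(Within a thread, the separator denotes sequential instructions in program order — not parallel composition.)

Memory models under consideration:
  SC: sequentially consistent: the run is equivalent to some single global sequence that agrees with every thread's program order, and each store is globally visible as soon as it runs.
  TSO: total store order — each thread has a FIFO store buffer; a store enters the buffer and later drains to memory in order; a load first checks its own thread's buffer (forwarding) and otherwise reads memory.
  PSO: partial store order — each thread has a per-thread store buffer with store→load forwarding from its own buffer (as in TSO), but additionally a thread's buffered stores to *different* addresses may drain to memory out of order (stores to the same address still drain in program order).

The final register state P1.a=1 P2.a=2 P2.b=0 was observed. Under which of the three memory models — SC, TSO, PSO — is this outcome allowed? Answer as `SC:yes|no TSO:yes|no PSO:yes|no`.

SC:no TSO:no PSO:yes

outcome vector order: (P1.a,P2.a,P2.b)
under SC → (0,0,0); (0,0,2); (0,2,0); (0,2,2); (1,0,0); (1,0,2); (1,2,2); (2,0,0); (2,0,2); (2,2,2)
under TSO → (0,0,0); (0,0,2); (0,2,0); (0,2,2); (1,0,0); (1,0,2); (1,2,2); (2,0,0); (2,0,2); (2,2,2)
under PSO → (0,0,0); (0,0,2); (0,2,0); (0,2,2); (1,0,0); (1,0,2); (1,2,0); (1,2,2); (2,0,0); (2,0,2); (2,2,0); (2,2,2)
target (1,2,0) ∈ {PSO}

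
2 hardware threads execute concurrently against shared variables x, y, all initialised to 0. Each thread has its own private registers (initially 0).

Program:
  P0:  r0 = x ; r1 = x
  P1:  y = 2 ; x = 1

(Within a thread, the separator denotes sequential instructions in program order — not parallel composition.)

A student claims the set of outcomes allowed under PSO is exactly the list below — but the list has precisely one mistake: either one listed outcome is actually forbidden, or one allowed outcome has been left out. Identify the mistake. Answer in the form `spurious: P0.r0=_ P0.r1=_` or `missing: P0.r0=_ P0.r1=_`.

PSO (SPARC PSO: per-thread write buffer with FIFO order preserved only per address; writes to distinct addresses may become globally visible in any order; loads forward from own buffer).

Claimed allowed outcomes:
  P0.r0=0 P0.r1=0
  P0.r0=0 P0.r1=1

outcome vector order: (P0.r0,P0.r1)
[PSO] allowed = {(0,0); (0,1); (1,1)}
PSO∖claimed = {(1,1)}

missing: P0.r0=1 P0.r1=1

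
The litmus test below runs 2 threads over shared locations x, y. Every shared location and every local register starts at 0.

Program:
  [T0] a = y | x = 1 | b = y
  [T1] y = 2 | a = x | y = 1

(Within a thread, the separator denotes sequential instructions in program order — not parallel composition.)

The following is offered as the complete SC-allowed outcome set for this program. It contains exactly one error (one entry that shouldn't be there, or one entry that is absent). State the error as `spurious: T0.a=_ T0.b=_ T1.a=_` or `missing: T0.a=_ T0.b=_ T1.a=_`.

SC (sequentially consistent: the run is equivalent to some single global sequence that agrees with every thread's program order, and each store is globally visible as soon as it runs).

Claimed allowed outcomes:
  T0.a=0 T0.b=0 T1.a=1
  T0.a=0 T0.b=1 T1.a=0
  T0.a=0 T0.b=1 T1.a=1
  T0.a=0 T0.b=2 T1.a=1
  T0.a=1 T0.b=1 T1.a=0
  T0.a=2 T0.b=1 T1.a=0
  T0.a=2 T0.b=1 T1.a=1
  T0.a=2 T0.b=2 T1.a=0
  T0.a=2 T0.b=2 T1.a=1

missing: T0.a=0 T0.b=2 T1.a=0

outcome vector order: (T0.a,T0.b,T1.a)
under SC → 0/0/1; 0/1/0; 0/1/1; 0/2/0; 0/2/1; 1/1/0; 2/1/0; 2/1/1; 2/2/0; 2/2/1
SC∖claimed = {0/2/0}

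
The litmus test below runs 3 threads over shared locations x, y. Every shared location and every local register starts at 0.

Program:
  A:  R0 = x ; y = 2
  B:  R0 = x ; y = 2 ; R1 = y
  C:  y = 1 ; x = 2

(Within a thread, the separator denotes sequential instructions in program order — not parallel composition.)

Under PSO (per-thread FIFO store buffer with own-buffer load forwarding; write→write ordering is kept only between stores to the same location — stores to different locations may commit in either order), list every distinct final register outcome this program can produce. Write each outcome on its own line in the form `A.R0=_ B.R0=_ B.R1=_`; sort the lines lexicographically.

A.R0=0 B.R0=0 B.R1=1
A.R0=0 B.R0=0 B.R1=2
A.R0=0 B.R0=2 B.R1=1
A.R0=0 B.R0=2 B.R1=2
A.R0=2 B.R0=0 B.R1=1
A.R0=2 B.R0=0 B.R1=2
A.R0=2 B.R0=2 B.R1=1
A.R0=2 B.R0=2 B.R1=2

outcome vector order: (A.R0,B.R0,B.R1)
|PSO outcomes| = 8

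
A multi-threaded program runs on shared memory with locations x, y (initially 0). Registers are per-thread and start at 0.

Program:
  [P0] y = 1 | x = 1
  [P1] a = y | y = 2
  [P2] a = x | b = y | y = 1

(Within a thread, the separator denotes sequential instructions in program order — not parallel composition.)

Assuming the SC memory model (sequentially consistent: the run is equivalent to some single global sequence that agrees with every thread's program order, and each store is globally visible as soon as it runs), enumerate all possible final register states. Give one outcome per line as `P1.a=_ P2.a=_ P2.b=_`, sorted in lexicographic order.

P1.a=0 P2.a=0 P2.b=0
P1.a=0 P2.a=0 P2.b=1
P1.a=0 P2.a=0 P2.b=2
P1.a=0 P2.a=1 P2.b=1
P1.a=0 P2.a=1 P2.b=2
P1.a=1 P2.a=0 P2.b=0
P1.a=1 P2.a=0 P2.b=1
P1.a=1 P2.a=0 P2.b=2
P1.a=1 P2.a=1 P2.b=1
P1.a=1 P2.a=1 P2.b=2

outcome vector order: (P1.a,P2.a,P2.b)
|SC outcomes| = 10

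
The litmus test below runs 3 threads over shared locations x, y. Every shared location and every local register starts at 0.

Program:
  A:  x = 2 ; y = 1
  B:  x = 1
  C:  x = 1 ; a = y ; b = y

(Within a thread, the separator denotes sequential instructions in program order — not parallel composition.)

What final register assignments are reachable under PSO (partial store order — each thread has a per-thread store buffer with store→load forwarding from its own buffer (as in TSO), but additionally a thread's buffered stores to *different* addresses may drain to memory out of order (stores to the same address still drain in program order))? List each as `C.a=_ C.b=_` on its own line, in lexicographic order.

C.a=0 C.b=0
C.a=0 C.b=1
C.a=1 C.b=1

outcome vector order: (C.a,C.b)
|PSO outcomes| = 3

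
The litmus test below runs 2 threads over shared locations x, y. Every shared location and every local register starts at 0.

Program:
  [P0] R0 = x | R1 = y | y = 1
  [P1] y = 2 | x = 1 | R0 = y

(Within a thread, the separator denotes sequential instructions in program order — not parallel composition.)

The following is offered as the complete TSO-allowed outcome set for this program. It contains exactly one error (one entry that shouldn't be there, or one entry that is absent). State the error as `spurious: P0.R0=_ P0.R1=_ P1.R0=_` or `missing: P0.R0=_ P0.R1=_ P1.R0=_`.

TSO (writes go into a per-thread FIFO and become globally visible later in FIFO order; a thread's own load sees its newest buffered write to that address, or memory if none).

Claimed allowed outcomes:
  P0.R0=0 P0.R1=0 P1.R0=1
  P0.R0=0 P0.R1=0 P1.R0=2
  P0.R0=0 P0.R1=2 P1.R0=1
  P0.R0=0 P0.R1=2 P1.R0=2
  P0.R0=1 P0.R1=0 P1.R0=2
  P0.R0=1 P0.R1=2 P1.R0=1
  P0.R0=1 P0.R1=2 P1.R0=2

outcome vector order: (P0.R0,P0.R1,P1.R0)
under TSO → 0/0/1 0/0/2 0/2/1 0/2/2 1/2/1 1/2/2
claimed∖TSO = {1/0/2}

spurious: P0.R0=1 P0.R1=0 P1.R0=2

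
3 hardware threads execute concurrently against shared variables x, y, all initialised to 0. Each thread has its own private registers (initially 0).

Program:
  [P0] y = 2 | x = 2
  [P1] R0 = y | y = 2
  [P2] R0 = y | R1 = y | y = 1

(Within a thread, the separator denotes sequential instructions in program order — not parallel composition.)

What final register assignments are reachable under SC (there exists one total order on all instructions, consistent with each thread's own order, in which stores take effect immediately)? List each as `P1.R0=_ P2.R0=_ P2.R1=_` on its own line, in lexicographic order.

P1.R0=0 P2.R0=0 P2.R1=0
P1.R0=0 P2.R0=0 P2.R1=2
P1.R0=0 P2.R0=2 P2.R1=2
P1.R0=1 P2.R0=0 P2.R1=0
P1.R0=1 P2.R0=0 P2.R1=2
P1.R0=1 P2.R0=2 P2.R1=2
P1.R0=2 P2.R0=0 P2.R1=0
P1.R0=2 P2.R0=0 P2.R1=2
P1.R0=2 P2.R0=2 P2.R1=2

outcome vector order: (P1.R0,P2.R0,P2.R1)
|SC outcomes| = 9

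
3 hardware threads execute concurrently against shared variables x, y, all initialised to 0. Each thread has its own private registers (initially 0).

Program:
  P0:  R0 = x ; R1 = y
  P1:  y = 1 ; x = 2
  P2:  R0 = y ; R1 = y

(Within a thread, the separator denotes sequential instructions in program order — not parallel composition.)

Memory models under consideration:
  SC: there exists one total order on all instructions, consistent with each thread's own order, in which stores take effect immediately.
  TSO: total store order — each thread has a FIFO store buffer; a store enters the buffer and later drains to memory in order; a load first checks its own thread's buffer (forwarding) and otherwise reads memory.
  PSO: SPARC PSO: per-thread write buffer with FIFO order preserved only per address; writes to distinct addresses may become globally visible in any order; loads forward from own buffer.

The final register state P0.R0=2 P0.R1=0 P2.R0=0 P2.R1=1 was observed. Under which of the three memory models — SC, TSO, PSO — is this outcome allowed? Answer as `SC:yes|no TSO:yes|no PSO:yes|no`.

outcome vector order: (P0.R0,P0.R1,P2.R0,P2.R1)
SC (9): 0/0/0/0 0/0/0/1 0/0/1/1 0/1/0/0 0/1/0/1 0/1/1/1 2/1/0/0 2/1/0/1 2/1/1/1
TSO (9): 0/0/0/0 0/0/0/1 0/0/1/1 0/1/0/0 0/1/0/1 0/1/1/1 2/1/0/0 2/1/0/1 2/1/1/1
PSO (12): 0/0/0/0 0/0/0/1 0/0/1/1 0/1/0/0 0/1/0/1 0/1/1/1 2/0/0/0 2/0/0/1 2/0/1/1 2/1/0/0 2/1/0/1 2/1/1/1
target 2/0/0/1 ∈ {PSO}

SC:no TSO:no PSO:yes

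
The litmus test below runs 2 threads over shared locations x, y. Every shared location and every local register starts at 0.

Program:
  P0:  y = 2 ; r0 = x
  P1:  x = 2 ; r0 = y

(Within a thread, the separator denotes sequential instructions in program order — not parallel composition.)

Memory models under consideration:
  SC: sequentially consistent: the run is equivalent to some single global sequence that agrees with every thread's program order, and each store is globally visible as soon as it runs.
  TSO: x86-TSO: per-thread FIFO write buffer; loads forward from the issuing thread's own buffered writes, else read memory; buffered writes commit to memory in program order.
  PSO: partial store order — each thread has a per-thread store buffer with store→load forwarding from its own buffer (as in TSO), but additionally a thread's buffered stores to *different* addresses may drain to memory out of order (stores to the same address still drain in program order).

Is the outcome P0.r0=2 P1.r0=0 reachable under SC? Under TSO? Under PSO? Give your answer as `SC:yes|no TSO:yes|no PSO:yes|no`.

SC:yes TSO:yes PSO:yes

outcome vector order: (P0.r0,P1.r0)
under SC → 02 20 22
under TSO → 00 02 20 22
under PSO → 00 02 20 22
target 20 ∈ {SC,TSO,PSO}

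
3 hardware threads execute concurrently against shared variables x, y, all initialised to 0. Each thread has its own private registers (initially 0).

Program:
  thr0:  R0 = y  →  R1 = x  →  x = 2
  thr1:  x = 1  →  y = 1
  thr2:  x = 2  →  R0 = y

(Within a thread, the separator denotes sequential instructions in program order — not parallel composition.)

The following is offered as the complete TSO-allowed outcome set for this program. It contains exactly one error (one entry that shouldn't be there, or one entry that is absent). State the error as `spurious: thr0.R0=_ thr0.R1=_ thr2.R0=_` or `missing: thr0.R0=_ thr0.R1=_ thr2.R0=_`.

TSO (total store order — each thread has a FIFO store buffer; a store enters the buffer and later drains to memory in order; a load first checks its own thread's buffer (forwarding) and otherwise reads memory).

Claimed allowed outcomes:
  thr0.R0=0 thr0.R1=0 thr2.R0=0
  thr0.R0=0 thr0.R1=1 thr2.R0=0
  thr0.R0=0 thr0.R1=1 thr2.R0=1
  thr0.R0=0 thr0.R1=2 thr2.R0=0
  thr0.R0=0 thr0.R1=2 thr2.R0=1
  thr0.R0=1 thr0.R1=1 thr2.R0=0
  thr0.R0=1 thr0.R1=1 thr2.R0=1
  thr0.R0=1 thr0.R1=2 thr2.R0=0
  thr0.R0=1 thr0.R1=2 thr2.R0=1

missing: thr0.R0=0 thr0.R1=0 thr2.R0=1

outcome vector order: (thr0.R0,thr0.R1,thr2.R0)
TSO (10): 0/0/0; 0/0/1; 0/1/0; 0/1/1; 0/2/0; 0/2/1; 1/1/0; 1/1/1; 1/2/0; 1/2/1
TSO∖claimed = {0/0/1}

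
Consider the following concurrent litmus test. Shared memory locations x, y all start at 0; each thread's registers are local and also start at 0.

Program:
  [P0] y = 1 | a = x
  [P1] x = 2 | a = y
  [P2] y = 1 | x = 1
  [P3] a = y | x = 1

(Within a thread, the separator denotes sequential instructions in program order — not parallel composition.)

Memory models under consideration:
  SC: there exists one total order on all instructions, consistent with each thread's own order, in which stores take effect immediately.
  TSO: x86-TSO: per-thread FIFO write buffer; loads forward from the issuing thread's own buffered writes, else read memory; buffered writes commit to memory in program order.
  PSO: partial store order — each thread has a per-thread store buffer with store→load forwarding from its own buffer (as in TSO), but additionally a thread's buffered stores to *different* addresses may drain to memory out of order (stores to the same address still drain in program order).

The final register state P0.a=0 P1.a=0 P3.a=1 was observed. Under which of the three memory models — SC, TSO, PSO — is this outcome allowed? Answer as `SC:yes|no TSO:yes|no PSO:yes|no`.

outcome vector order: (P0.a,P1.a,P3.a)
[SC] allowed = {(0,1,0) (0,1,1) (1,0,0) (1,0,1) (1,1,0) (1,1,1) (2,0,0) (2,0,1) (2,1,0) (2,1,1)}
[TSO] allowed = {(0,0,0) (0,0,1) (0,1,0) (0,1,1) (1,0,0) (1,0,1) (1,1,0) (1,1,1) (2,0,0) (2,0,1) (2,1,0) (2,1,1)}
[PSO] allowed = {(0,0,0) (0,0,1) (0,1,0) (0,1,1) (1,0,0) (1,0,1) (1,1,0) (1,1,1) (2,0,0) (2,0,1) (2,1,0) (2,1,1)}
target (0,0,1) ∈ {TSO,PSO}

SC:no TSO:yes PSO:yes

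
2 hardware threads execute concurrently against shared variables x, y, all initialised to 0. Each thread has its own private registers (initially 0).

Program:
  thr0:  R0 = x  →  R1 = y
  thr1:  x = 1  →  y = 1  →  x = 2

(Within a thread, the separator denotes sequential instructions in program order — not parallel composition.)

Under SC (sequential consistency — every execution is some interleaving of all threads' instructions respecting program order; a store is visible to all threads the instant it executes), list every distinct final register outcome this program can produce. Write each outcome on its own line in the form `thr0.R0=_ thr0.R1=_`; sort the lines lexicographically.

outcome vector order: (thr0.R0,thr0.R1)
|SC outcomes| = 5

thr0.R0=0 thr0.R1=0
thr0.R0=0 thr0.R1=1
thr0.R0=1 thr0.R1=0
thr0.R0=1 thr0.R1=1
thr0.R0=2 thr0.R1=1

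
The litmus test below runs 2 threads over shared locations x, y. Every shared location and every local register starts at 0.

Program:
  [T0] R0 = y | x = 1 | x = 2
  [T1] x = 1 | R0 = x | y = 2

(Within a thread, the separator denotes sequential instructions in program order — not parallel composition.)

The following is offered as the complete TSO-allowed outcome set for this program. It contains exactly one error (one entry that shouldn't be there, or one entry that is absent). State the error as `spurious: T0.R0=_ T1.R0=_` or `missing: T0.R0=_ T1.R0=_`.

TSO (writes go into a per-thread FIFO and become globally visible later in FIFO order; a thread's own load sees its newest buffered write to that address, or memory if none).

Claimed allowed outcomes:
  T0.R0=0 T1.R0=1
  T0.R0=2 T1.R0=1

missing: T0.R0=0 T1.R0=2

outcome vector order: (T0.R0,T1.R0)
[TSO] allowed = {<0 1> <0 2> <2 1>}
TSO∖claimed = {<0 2>}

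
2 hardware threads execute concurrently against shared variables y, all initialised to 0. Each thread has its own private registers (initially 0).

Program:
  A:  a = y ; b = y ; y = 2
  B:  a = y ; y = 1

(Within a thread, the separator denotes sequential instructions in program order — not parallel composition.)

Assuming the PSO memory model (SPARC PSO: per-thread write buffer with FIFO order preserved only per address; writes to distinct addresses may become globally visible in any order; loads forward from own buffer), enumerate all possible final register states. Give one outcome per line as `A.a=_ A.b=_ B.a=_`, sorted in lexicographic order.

outcome vector order: (A.a,A.b,B.a)
|PSO outcomes| = 4

A.a=0 A.b=0 B.a=0
A.a=0 A.b=0 B.a=2
A.a=0 A.b=1 B.a=0
A.a=1 A.b=1 B.a=0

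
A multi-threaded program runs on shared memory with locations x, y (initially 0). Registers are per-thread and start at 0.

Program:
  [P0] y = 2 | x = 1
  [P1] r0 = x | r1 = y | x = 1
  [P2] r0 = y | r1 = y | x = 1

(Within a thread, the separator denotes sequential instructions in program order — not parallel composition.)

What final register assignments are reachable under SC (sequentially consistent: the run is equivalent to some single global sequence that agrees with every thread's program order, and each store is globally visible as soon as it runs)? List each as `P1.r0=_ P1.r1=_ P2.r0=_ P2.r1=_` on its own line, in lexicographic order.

outcome vector order: (P1.r0,P1.r1,P2.r0,P2.r1)
|SC outcomes| = 10

P1.r0=0 P1.r1=0 P2.r0=0 P2.r1=0
P1.r0=0 P1.r1=0 P2.r0=0 P2.r1=2
P1.r0=0 P1.r1=0 P2.r0=2 P2.r1=2
P1.r0=0 P1.r1=2 P2.r0=0 P2.r1=0
P1.r0=0 P1.r1=2 P2.r0=0 P2.r1=2
P1.r0=0 P1.r1=2 P2.r0=2 P2.r1=2
P1.r0=1 P1.r1=0 P2.r0=0 P2.r1=0
P1.r0=1 P1.r1=2 P2.r0=0 P2.r1=0
P1.r0=1 P1.r1=2 P2.r0=0 P2.r1=2
P1.r0=1 P1.r1=2 P2.r0=2 P2.r1=2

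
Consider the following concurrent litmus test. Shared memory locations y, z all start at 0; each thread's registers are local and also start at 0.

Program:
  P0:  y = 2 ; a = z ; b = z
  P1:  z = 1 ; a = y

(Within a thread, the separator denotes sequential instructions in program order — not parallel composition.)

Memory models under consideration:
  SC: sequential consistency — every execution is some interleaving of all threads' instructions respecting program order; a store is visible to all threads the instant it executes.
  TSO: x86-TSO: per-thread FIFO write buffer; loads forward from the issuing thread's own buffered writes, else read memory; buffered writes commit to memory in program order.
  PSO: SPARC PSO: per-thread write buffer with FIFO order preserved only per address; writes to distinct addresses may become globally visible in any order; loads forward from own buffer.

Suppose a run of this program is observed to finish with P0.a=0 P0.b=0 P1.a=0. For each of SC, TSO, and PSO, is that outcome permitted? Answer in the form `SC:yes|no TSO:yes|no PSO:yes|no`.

SC:no TSO:yes PSO:yes

outcome vector order: (P0.a,P0.b,P1.a)
SC: 4 outcomes — {0/0/2, 0/1/2, 1/1/0, 1/1/2}
TSO: 6 outcomes — {0/0/0, 0/0/2, 0/1/0, 0/1/2, 1/1/0, 1/1/2}
PSO: 6 outcomes — {0/0/0, 0/0/2, 0/1/0, 0/1/2, 1/1/0, 1/1/2}
target 0/0/0 ∈ {TSO,PSO}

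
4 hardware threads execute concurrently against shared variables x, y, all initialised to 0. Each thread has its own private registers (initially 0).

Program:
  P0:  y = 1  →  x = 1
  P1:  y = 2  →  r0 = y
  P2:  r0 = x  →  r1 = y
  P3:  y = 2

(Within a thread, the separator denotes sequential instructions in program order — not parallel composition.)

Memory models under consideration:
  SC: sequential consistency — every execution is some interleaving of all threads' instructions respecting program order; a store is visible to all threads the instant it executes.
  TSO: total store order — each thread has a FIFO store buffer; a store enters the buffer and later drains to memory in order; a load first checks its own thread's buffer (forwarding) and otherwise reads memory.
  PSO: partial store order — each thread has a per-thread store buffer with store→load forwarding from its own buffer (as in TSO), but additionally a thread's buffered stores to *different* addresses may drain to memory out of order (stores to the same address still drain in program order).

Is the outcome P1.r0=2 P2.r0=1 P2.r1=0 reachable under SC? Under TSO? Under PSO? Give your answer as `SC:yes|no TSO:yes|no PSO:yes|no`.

SC:no TSO:no PSO:yes

outcome vector order: (P1.r0,P2.r0,P2.r1)
SC (10): 100 101 102 111 112 200 201 202 211 212
TSO (10): 100 101 102 111 112 200 201 202 211 212
PSO (12): 100 101 102 110 111 112 200 201 202 210 211 212
target 210 ∈ {PSO}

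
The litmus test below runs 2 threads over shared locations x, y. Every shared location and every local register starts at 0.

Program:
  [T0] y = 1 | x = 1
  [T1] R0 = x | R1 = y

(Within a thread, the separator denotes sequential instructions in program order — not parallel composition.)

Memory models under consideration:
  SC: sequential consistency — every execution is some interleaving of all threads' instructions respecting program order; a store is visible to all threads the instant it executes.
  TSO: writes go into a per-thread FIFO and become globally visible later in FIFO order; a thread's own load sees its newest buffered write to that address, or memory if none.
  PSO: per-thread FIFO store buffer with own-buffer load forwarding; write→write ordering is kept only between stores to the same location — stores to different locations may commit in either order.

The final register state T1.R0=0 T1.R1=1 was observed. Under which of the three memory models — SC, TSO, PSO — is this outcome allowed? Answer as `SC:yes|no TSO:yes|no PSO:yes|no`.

SC:yes TSO:yes PSO:yes

outcome vector order: (T1.R0,T1.R1)
under SC → 00; 01; 11
under TSO → 00; 01; 11
under PSO → 00; 01; 10; 11
target 01 ∈ {SC,TSO,PSO}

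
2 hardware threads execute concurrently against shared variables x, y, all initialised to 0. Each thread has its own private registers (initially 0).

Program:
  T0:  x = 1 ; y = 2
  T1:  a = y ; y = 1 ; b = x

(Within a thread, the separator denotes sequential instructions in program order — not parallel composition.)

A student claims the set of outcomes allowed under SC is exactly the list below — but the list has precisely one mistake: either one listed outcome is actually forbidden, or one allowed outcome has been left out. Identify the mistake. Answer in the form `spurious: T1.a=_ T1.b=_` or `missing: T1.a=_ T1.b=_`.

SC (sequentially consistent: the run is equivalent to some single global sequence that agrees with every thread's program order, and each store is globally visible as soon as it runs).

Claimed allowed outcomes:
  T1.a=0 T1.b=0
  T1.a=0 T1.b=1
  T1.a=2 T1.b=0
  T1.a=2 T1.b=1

outcome vector order: (T1.a,T1.b)
under SC → 0/0 0/1 2/1
claimed∖SC = {2/0}

spurious: T1.a=2 T1.b=0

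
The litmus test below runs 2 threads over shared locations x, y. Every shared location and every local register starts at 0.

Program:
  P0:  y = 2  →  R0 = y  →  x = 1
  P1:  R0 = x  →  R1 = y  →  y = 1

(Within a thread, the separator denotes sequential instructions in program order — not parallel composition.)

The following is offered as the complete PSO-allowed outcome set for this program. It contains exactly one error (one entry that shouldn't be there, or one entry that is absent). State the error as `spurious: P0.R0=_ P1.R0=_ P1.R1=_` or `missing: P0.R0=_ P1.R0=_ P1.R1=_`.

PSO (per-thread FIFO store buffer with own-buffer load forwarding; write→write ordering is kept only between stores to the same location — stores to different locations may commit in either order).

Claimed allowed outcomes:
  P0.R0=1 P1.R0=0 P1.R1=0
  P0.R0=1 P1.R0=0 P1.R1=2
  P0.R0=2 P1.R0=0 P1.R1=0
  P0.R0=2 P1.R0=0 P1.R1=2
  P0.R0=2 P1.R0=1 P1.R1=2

outcome vector order: (P0.R0,P1.R0,P1.R1)
PSO (6): (1,0,0) (1,0,2) (2,0,0) (2,0,2) (2,1,0) (2,1,2)
PSO∖claimed = {(2,1,0)}

missing: P0.R0=2 P1.R0=1 P1.R1=0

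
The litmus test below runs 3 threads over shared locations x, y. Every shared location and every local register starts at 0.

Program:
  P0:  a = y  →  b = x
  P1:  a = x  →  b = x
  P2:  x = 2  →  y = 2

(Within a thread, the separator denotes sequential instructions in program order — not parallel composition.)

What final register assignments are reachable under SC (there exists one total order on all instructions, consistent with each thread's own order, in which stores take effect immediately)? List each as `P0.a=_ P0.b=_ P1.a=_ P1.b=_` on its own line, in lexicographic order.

outcome vector order: (P0.a,P0.b,P1.a,P1.b)
|SC outcomes| = 9

P0.a=0 P0.b=0 P1.a=0 P1.b=0
P0.a=0 P0.b=0 P1.a=0 P1.b=2
P0.a=0 P0.b=0 P1.a=2 P1.b=2
P0.a=0 P0.b=2 P1.a=0 P1.b=0
P0.a=0 P0.b=2 P1.a=0 P1.b=2
P0.a=0 P0.b=2 P1.a=2 P1.b=2
P0.a=2 P0.b=2 P1.a=0 P1.b=0
P0.a=2 P0.b=2 P1.a=0 P1.b=2
P0.a=2 P0.b=2 P1.a=2 P1.b=2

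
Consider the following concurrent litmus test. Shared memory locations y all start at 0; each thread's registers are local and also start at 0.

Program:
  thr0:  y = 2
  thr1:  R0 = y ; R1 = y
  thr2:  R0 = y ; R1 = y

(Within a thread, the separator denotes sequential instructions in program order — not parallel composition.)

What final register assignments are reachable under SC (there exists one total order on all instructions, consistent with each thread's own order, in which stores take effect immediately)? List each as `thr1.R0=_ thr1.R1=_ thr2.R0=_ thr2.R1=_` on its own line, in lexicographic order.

outcome vector order: (thr1.R0,thr1.R1,thr2.R0,thr2.R1)
|SC outcomes| = 9

thr1.R0=0 thr1.R1=0 thr2.R0=0 thr2.R1=0
thr1.R0=0 thr1.R1=0 thr2.R0=0 thr2.R1=2
thr1.R0=0 thr1.R1=0 thr2.R0=2 thr2.R1=2
thr1.R0=0 thr1.R1=2 thr2.R0=0 thr2.R1=0
thr1.R0=0 thr1.R1=2 thr2.R0=0 thr2.R1=2
thr1.R0=0 thr1.R1=2 thr2.R0=2 thr2.R1=2
thr1.R0=2 thr1.R1=2 thr2.R0=0 thr2.R1=0
thr1.R0=2 thr1.R1=2 thr2.R0=0 thr2.R1=2
thr1.R0=2 thr1.R1=2 thr2.R0=2 thr2.R1=2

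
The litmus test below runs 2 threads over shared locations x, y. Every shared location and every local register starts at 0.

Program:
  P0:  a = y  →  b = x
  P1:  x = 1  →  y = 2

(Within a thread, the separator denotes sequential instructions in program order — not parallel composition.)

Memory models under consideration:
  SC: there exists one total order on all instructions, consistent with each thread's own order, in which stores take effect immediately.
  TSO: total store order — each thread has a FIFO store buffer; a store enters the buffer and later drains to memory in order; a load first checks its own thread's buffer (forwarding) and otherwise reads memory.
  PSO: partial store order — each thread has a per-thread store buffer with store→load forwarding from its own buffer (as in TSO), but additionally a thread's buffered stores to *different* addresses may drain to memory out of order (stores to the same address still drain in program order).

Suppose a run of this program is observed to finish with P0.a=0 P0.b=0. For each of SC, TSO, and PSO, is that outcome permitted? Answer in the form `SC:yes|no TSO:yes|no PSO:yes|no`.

outcome vector order: (P0.a,P0.b)
SC: 3 outcomes — {00; 01; 21}
TSO: 3 outcomes — {00; 01; 21}
PSO: 4 outcomes — {00; 01; 20; 21}
target 00 ∈ {SC,TSO,PSO}

SC:yes TSO:yes PSO:yes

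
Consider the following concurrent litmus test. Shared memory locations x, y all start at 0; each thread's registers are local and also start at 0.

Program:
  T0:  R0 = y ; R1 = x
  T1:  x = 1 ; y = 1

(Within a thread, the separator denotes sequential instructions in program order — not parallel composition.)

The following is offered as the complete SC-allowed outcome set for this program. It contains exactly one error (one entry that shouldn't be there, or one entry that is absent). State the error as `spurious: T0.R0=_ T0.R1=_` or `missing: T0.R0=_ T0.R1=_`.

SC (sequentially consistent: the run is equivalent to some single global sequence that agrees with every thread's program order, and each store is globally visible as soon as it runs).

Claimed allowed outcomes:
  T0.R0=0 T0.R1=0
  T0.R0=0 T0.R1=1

missing: T0.R0=1 T0.R1=1

outcome vector order: (T0.R0,T0.R1)
under SC → 0/0; 0/1; 1/1
SC∖claimed = {1/1}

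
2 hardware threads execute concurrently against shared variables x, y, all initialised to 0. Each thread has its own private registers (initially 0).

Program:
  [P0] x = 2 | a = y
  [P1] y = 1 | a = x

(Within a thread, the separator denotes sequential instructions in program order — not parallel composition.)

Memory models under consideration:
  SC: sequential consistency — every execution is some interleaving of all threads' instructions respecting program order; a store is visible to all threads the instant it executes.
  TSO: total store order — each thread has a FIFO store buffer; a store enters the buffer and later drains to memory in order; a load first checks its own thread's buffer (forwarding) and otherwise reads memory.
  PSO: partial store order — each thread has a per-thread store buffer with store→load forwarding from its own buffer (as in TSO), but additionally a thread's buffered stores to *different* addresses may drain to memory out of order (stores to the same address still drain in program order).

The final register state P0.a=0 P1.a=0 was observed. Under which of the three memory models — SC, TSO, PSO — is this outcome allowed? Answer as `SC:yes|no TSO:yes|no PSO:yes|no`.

outcome vector order: (P0.a,P1.a)
under SC → <0 2> <1 0> <1 2>
under TSO → <0 0> <0 2> <1 0> <1 2>
under PSO → <0 0> <0 2> <1 0> <1 2>
target <0 0> ∈ {TSO,PSO}

SC:no TSO:yes PSO:yes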